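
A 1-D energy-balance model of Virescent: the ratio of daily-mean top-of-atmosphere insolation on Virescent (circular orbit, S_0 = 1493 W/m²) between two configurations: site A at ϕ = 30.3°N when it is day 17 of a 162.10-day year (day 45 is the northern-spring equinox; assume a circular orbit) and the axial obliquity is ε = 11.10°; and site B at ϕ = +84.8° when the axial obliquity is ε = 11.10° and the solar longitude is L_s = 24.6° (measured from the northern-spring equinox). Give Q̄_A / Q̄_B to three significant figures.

Q̄_A / Q̄_B ≈ 2.83

— Configuration A (ϕ=+30.3°):
Solar longitude: L_s = 360° × (17 − 45)/162.10 = -62.184°, i.e. -62.184° + 360° = 297.816°.
sin δ = sin 11.10° × sin 297.816° = -0.17028, so δ = -9.804°.
cos h₀ = −tan(+30.3°) tan(-9.804°) = 0.1010, h₀ = 1.4696 rad.
Bracket: h₀ sin ϕ sin δ + cos ϕ cos δ sin h₀ = 1.4696×0.50453×-0.17028 + 0.86340×0.98540×0.99489 = -0.126255 + 0.846447 = 0.720192.
Q̄ = (S_0/π) × [bracket] = (1493/π) × 0.720192 = 342.26 W/m².
— Configuration B (ϕ=+84.8°):
Solar declination: sin δ = sin ε · sin L_s = sin 11.10° × sin 24.6° = 0.08014, so δ = +4.597°.
cos h₀ = −tan(+84.8°) tan(+4.597°) = -0.8835, h₀ = 2.6540 rad.
Bracket: h₀ sin ϕ sin δ + cos ϕ cos δ sin h₀ = 2.6540×0.99588×0.08014 + 0.09063×0.99678×0.46849 = 0.211815 + 0.042323 = 0.254138.
Q̄ = (S_0/π) × [bracket] = (1493/π) × 0.254138 = 120.78 W/m².
Ratio Q̄_A / Q̄_B = 342.26 / 120.78 = 2.834.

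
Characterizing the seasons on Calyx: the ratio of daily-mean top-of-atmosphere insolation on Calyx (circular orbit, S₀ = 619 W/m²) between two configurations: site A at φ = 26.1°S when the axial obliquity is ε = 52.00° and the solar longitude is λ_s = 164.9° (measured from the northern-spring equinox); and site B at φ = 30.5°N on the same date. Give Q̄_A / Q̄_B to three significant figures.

Q̄_A / Q̄_B ≈ 0.732

— Configuration A (φ=-26.1°):
Solar declination: sin δ = sin ε · sin λ_s = sin 52.00° × sin 164.9° = 0.20528, so δ = +11.846°.
cos H₀ = −tan(-26.1°) tan(+11.846°) = 0.1028, H₀ = 1.4679 rad.
Bracket: H₀ sin φ sin δ + cos φ cos δ sin H₀ = 1.4679×-0.43994×0.20528 + 0.89803×0.97870×0.99471 = -0.132567 + 0.874253 = 0.741686.
Q̄ = (S₀/π) × [bracket] = (619/π) × 0.741686 = 146.14 W/m².
— Configuration B (φ=+30.5°):
cos H₀ = −tan(+30.5°) tan(+11.846°) = -0.1236, H₀ = 1.6947 rad.
Bracket: H₀ sin φ sin δ + cos φ cos δ sin H₀ = 1.6947×0.50754×0.20528 + 0.86163×0.97870×0.99234 = 0.176567 + 0.836818 = 1.013385.
Q̄ = (S₀/π) × [bracket] = (619/π) × 1.013385 = 199.67 W/m².
Ratio Q̄_A / Q̄_B = 146.14 / 199.67 = 0.7319.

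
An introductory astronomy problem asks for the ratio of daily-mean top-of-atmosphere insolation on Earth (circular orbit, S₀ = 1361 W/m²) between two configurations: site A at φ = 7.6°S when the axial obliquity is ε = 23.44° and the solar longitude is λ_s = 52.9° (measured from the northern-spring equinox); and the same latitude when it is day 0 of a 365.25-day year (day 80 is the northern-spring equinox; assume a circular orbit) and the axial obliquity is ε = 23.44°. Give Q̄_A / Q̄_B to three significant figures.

Q̄_A / Q̄_B ≈ 0.879

— Configuration A (φ=-7.6°):
Solar declination: sin δ = sin ε · sin λ_s = sin 23.44° × sin 52.9° = 0.31727, so δ = +18.498°.
cos H₀ = −tan(-7.6°) tan(+18.498°) = 0.0446, H₀ = 1.5261 rad.
Bracket: H₀ sin φ sin δ + cos φ cos δ sin H₀ = 1.5261×-0.13226×0.31727 + 0.99122×0.94834×0.99900 = -0.064038 + 0.939074 = 0.875036.
Q̄ = (S₀/π) × [bracket] = (1361/π) × 0.875036 = 379.08 W/m².
— Configuration B (φ=-7.6°):
Solar longitude: λ_s = 360° × (0 − 80)/365.25 = -78.850°, i.e. -78.850° + 360° = 281.150°.
sin δ = sin 23.44° × sin 281.150° = -0.39028, so δ = -22.972°.
cos H₀ = −tan(-7.6°) tan(-22.972°) = -0.0566, H₀ = 1.6274 rad.
Bracket: H₀ sin φ sin δ + cos φ cos δ sin H₀ = 1.6274×-0.13226×-0.39028 + 0.99122×0.92070×0.99840 = 0.084004 + 0.911156 = 0.995160.
Q̄ = (S₀/π) × [bracket] = (1361/π) × 0.995160 = 431.12 W/m².
Ratio Q̄_A / Q̄_B = 379.08 / 431.12 = 0.8793.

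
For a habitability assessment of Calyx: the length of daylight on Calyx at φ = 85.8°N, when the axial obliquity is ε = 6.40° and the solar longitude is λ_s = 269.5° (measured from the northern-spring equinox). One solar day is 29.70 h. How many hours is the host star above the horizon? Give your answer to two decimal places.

0.00 h

Solar declination: sin δ = sin ε · sin λ_s = sin 6.40° × sin 269.5° = -0.11146, so δ = -6.400°.
cos H₀ = −tan φ · tan δ = 1.5274 ≥ 1, so the host star never rises (polar night) and H₀ = 0.
Daylight = 2H₀/(2π) × 29.70 h = (0.0000/π) × 29.70 = 0.00 h.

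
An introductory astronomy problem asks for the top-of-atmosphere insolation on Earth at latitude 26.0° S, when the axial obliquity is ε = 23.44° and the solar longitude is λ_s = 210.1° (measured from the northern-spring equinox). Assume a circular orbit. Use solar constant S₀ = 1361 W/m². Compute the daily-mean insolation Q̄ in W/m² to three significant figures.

Q̄ ≈ 443 W/m²

Solar declination: sin δ = sin ε · sin λ_s = sin 23.44° × sin 210.1° = -0.19950, so δ = -11.507°.
cos H₀ = −tan(-26.0°) tan(-11.507°) = -0.0993, H₀ = 1.6703 rad.
Bracket: H₀ sin φ sin δ + cos φ cos δ sin H₀ = 1.6703×-0.43837×-0.19950 + 0.89879×0.97990×0.99506 = 0.146076 + 0.876374 = 1.022450.
Q̄ = (S₀/π) × [bracket] = (1361/π) × 1.022450 = 442.9 W/m².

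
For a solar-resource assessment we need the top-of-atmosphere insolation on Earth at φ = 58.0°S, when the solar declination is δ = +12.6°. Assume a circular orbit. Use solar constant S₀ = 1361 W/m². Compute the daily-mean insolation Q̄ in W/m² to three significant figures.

Q̄ ≈ 113 W/m²

cos H₀ = −tan(-58.0°) tan(+12.600°) = 0.3577, H₀ = 1.2050 rad.
Bracket: H₀ sin φ sin δ + cos φ cos δ sin H₀ = 1.2050×-0.84805×0.21814 + 0.52992×0.97592×0.93383 = -0.222917 + 0.482939 = 0.260022.
Q̄ = (S₀/π) × [bracket] = (1361/π) × 0.260022 = 112.6 W/m².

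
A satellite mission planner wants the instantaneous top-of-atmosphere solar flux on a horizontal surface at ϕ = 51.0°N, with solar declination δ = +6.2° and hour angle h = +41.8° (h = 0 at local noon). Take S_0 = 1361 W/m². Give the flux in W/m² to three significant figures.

cos θ_z = sin ϕ sin δ + cos ϕ cos δ cos h = 0.083931 + 0.466399 = 0.550330.
Flux = S_0 · cos θ_z = 1361 × 0.550330 = 749.0 W/m².

749 W/m²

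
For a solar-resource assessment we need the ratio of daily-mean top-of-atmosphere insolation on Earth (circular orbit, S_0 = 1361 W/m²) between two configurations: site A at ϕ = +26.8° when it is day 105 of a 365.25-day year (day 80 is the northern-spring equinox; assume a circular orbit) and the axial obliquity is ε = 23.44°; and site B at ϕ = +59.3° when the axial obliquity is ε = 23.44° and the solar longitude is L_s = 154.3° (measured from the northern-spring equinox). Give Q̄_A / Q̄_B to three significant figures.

— Configuration A (ϕ=+26.8°):
Solar longitude: L_s = 360° × (105 − 80)/365.25 = 24.641°.
sin δ = sin 23.44° × sin 24.641° = 0.16585, so δ = +9.547°.
cos h₀ = −tan(+26.8°) tan(+9.547°) = -0.0850, h₀ = 1.6559 rad.
Bracket: h₀ sin ϕ sin δ + cos ϕ cos δ sin h₀ = 1.6559×0.45088×0.16585 + 0.89259×0.98615×0.99639 = 0.123826 + 0.877050 = 1.000876.
Q̄ = (S_0/π) × [bracket] = (1361/π) × 1.000876 = 433.60 W/m².
— Configuration B (ϕ=+59.3°):
Solar declination: sin δ = sin ε · sin L_s = sin 23.44° × sin 154.3° = 0.17250, so δ = +9.933°.
cos h₀ = −tan(+59.3°) tan(+9.933°) = -0.2950, h₀ = 1.8702 rad.
Bracket: h₀ sin ϕ sin δ + cos ϕ cos δ sin h₀ = 1.8702×0.85985×0.17250 + 0.51054×0.98501×0.95551 = 0.277396 + 0.480514 = 0.757910.
Q̄ = (S_0/π) × [bracket] = (1361/π) × 0.757910 = 328.34 W/m².
Ratio Q̄_A / Q̄_B = 433.60 / 328.34 = 1.321.

Q̄_A / Q̄_B ≈ 1.32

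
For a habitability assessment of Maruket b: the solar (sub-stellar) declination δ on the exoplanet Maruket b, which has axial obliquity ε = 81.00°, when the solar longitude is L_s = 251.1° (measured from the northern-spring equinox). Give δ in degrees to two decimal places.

δ = -69.14°

sin δ = sin ε · sin L_s = sin 81.00° × sin 251.1° = -0.934437.
δ = arcsin(-0.934437) = -69.14°.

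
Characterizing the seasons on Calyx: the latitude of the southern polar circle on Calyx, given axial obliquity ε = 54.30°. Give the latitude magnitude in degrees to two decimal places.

The polar circle is the lowest latitude that experiences at least one full rotation of continuous darkness at the northern-summer solstice; it lies at |φ| = 90° − ε = 90° − 54.30° = 35.70°.

35.70°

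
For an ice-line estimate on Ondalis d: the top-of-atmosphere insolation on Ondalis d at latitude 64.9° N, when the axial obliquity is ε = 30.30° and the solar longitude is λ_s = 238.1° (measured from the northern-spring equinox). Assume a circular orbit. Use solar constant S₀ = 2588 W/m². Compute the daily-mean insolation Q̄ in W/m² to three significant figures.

Solar declination: sin δ = sin ε · sin λ_s = sin 30.30° × sin 238.1° = -0.42833, so δ = -25.362°.
cos H₀ = −tan(+64.9°) tan(-25.362°) = 1.0119 ≥ 1 ⇒ polar night, H₀ = 0 and Q̄ = 0.

Q̄ ≈ 0.00 W/m²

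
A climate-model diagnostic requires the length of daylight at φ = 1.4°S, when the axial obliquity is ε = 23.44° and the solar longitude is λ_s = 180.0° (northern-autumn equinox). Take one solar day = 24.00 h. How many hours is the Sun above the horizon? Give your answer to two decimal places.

Solar declination: sin δ = sin ε · sin λ_s = sin 23.44° × sin 180.0° = 0.00000, so δ = +0.000°.
cos H₀ = −tan φ · tan δ = −tan(-1.4°) × tan(+0.000°) = 0.0000, so H₀ = 1.5708 rad = 90.00°.
Daylight = 2H₀/(2π) × 24.00 h = (1.5708/π) × 24.00 = 12.00 h.

12.00 h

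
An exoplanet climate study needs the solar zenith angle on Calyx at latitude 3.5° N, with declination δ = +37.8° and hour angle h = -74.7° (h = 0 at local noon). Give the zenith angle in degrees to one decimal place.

θ_z = 75.8°

cos θ_z = sin φ sin δ + cos φ cos δ cos h = 0.037417 + 0.208112 = 0.245529.
θ_z = arccos(0.245529) = 75.8°.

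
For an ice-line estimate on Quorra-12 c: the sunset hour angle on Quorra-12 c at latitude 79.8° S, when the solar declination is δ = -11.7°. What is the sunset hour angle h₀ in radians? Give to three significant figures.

Sunrise equation: cos h₀ = −tan ϕ · tan δ = -1.1510 ≤ −1, so the host star never sets (polar day) and h₀ = π.

h₀ = 3.14 rad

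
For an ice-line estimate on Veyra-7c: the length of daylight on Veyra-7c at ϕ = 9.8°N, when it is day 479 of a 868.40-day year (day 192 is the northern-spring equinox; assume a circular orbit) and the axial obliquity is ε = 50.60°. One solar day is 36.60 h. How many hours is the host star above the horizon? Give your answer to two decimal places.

20.15 h

Solar longitude: L_s = 360° × (479 − 192)/868.40 = 118.977°.
sin δ = sin 50.60° × sin 118.977° = 0.67600, so δ = +42.532°.
cos h₀ = −tan ϕ · tan δ = −tan(+9.8°) × tan(+42.532°) = -0.1585, so h₀ = 1.7299 rad = 99.12°.
Daylight = 2h₀/(2π) × 36.60 h = (1.7299/π) × 36.60 = 20.15 h.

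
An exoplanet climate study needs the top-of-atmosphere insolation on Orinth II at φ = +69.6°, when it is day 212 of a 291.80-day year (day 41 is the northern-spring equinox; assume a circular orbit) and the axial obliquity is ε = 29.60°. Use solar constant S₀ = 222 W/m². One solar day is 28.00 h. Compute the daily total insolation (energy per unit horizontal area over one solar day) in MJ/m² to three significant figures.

Solar longitude: λ_s = 360° × (212 − 41)/291.80 = 210.966°.
sin δ = sin 29.60° × sin 210.966° = -0.25415, so δ = -14.723°.
cos H₀ = −tan(+69.6°) tan(-14.723°) = 0.7066, H₀ = 0.7861 rad.
Bracket: H₀ sin φ sin δ + cos φ cos δ sin H₀ = 0.7861×0.93728×-0.25415 + 0.34857×0.96716×0.70762 = -0.187257 + 0.238555 = 0.051298.
Q̄ = (S₀/π) × [bracket] = (222/π) × 0.051298 = 3.6250 W/m².
Daily total = Q̄ × 28.00 h × 3600 s/h = 3.6250 × 28.00 × 3600 / 10⁶ = 0.3654 MJ/m².

0.365 MJ/m²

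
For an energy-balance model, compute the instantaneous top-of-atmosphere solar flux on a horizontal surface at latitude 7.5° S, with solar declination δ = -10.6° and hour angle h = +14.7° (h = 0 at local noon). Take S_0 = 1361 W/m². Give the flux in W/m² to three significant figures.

cos θ_z = sin ϕ sin δ + cos ϕ cos δ cos h = 0.024010 + 0.942628 = 0.966638.
Flux = S_0 · cos θ_z = 1361 × 0.966638 = 1316 W/m².

1.32e+03 W/m²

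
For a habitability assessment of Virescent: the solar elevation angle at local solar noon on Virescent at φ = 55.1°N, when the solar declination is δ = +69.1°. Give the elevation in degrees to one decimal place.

At local noon the hour angle is zero, so the zenith angle equals |φ − δ| = |+55.1° − (+69.100°)| = 14.000°.
Elevation = 90° − 14.000° = 76.0°.

76.0°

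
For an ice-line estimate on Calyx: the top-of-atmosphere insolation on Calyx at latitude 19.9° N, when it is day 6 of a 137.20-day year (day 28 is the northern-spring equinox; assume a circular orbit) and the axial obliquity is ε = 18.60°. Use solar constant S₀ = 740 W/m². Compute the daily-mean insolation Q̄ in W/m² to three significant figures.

Q̄ ≈ 180 W/m²

Solar longitude: λ_s = 360° × (6 − 28)/137.20 = -57.726°, i.e. -57.726° + 360° = 302.274°.
sin δ = sin 18.60° × sin 302.274° = -0.26968, so δ = -15.645°.
cos H₀ = −tan(+19.9°) tan(-15.645°) = 0.1014, H₀ = 1.4692 rad.
Bracket: H₀ sin φ sin δ + cos φ cos δ sin H₀ = 1.4692×0.34038×-0.26968 + 0.94029×0.96295×0.99485 = -0.134863 + 0.900789 = 0.765926.
Q̄ = (S₀/π) × [bracket] = (740/π) × 0.765926 = 180.4 W/m².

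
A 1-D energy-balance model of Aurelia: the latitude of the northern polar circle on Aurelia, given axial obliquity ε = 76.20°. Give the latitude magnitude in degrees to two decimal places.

13.80°

The polar circle is the lowest latitude that experiences at least one full rotation of continuous daylight at the northern-summer solstice; it lies at |φ| = 90° − ε = 90° − 76.20° = 13.80°.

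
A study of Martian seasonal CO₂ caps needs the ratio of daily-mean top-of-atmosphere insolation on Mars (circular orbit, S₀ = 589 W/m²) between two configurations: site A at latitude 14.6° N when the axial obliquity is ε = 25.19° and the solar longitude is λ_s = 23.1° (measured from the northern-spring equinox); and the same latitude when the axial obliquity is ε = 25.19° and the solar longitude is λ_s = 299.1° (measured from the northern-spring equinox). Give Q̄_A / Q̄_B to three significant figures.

— Configuration A (φ=+14.6°):
Solar declination: sin δ = sin ε · sin λ_s = sin 25.19° × sin 23.1° = 0.16699, so δ = +9.613°.
cos H₀ = −tan(+14.6°) tan(+9.613°) = -0.0441, H₀ = 1.6149 rad.
Bracket: H₀ sin φ sin δ + cos φ cos δ sin H₀ = 1.6149×0.25207×0.16699 + 0.96771×0.98596×0.99903 = 0.067976 + 0.953198 = 1.021174.
Q̄ = (S₀/π) × [bracket] = (589/π) × 1.021174 = 191.45 W/m².
— Configuration B (φ=+14.6°):
Solar declination: sin δ = sin ε · sin λ_s = sin 25.19° × sin 299.1° = -0.37190, so δ = -21.833°.
cos H₀ = −tan(+14.6°) tan(-21.833°) = 0.1044, H₀ = 1.4662 rad.
Bracket: H₀ sin φ sin δ + cos φ cos δ sin H₀ = 1.4662×0.25207×-0.37190 + 0.96771×0.92827×0.99454 = -0.137449 + 0.893391 = 0.755942.
Q̄ = (S₀/π) × [bracket] = (589/π) × 0.755942 = 141.73 W/m².
Ratio Q̄_A / Q̄_B = 191.45 / 141.73 = 1.351.

Q̄_A / Q̄_B ≈ 1.35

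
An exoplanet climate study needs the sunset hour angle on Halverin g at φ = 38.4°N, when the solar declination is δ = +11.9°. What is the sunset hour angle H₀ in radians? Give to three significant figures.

H₀ = 1.74 rad

cos H₀ = −tan φ · tan δ = −tan(+38.4°) × tan(+11.900°) = -0.1670, so H₀ = 1.7386 rad = 99.61°.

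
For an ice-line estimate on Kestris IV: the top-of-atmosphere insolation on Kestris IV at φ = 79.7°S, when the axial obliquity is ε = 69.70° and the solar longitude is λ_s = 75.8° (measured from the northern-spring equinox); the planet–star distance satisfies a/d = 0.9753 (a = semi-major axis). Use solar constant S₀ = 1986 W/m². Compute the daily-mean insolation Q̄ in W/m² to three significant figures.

Q̄ ≈ 0.00 W/m²

Solar declination: sin δ = sin ε · sin λ_s = sin 69.70° × sin 75.8° = 0.90923, so δ = +65.399°.
cos H₀ = −tan(-79.7°) tan(+65.399°) = 12.0185 ≥ 1 ⇒ polar night, H₀ = 0 and Q̄ = 0.
Inverse-square distance factor (a/d)² = 0.9753² = 0.951210.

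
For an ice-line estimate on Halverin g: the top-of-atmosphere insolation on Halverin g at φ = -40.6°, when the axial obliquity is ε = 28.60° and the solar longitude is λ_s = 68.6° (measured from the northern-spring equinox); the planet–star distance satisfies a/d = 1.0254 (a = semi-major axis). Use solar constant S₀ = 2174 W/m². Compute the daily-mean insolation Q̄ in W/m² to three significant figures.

Q̄ ≈ 209 W/m²

Solar declination: sin δ = sin ε · sin λ_s = sin 28.60° × sin 68.6° = 0.44569, so δ = +26.467°.
cos H₀ = −tan(-40.6°) tan(+26.467°) = 0.4267, H₀ = 1.1299 rad.
Bracket: H₀ sin φ sin δ + cos φ cos δ sin H₀ = 1.1299×-0.65077×0.44569 + 0.75927×0.89519×0.90438 = -0.327718 + 0.614699 = 0.286981.
Inverse-square distance factor (a/d)² = 1.0254² = 1.051445.
Q̄ = (S₀/π) × 1.051445 × [bracket] = (2174/π) × 1.051445 × 0.286981 = 208.8 W/m².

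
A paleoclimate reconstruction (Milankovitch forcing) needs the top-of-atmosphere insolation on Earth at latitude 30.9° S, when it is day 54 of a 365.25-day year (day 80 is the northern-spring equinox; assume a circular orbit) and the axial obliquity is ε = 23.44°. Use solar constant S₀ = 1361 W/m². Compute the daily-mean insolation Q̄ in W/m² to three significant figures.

Solar longitude: λ_s = 360° × (54 − 80)/365.25 = -25.626°, i.e. -25.626° + 360° = 334.374°.
sin δ = sin 23.44° × sin 334.374° = -0.17204, so δ = -9.907°.
cos H₀ = −tan(-30.9°) tan(-9.907°) = -0.1045, H₀ = 1.6755 rad.
Bracket: H₀ sin φ sin δ + cos φ cos δ sin H₀ = 1.6755×-0.51354×-0.17204 + 0.85806×0.98509×0.99452 = 0.148029 + 0.840634 = 0.988663.
Q̄ = (S₀/π) × [bracket] = (1361/π) × 0.988663 = 428.3 W/m².

Q̄ ≈ 428 W/m²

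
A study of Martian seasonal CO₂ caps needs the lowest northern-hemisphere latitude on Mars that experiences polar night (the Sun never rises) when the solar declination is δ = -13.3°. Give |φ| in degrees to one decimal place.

|φ| = 76.7°

Polar night requires cos H₀ = −tan φ tan δ ≥ 1, i.e. tan φ tan δ ≤ −1.
The boundary is |tan φ| · |tan δ| = 1, so |φ| = 90° − |δ| = 90° − 13.3° = 76.7° in the northern hemisphere.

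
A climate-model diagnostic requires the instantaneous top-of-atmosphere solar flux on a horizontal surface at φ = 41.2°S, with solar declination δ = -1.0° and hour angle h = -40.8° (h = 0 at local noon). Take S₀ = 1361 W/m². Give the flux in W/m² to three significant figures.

cos θ_z = sin φ sin δ + cos φ cos δ cos h = 0.011496 + 0.569488 = 0.580984.
Flux = S₀ · cos θ_z = 1361 × 0.580984 = 790.7 W/m².

791 W/m²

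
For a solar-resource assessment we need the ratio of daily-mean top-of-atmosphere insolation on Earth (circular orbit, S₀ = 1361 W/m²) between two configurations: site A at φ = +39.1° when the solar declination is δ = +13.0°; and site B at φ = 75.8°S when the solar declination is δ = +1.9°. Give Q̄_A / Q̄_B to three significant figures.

Q̄_A / Q̄_B ≈ 5.04

— Configuration A (φ=+39.1°):
cos H₀ = −tan(+39.1°) tan(+13.000°) = -0.1876, H₀ = 1.7595 rad.
Bracket: H₀ sin φ sin δ + cos φ cos δ sin H₀ = 1.7595×0.63068×0.22495 + 0.77605×0.97437×0.98224 = 0.249623 + 0.742730 = 0.992353.
Q̄ = (S₀/π) × [bracket] = (1361/π) × 0.992353 = 429.91 W/m².
— Configuration B (φ=-75.8°):
cos H₀ = −tan(-75.8°) tan(+1.900°) = 0.1311, H₀ = 1.4393 rad.
Bracket: H₀ sin φ sin δ + cos φ cos δ sin H₀ = 1.4393×-0.96945×0.03316 + 0.24531×0.99945×0.99137 = -0.046269 + 0.243059 = 0.196790.
Q̄ = (S₀/π) × [bracket] = (1361/π) × 0.196790 = 85.253 W/m².
Ratio Q̄_A / Q̄_B = 429.91 / 85.253 = 5.043.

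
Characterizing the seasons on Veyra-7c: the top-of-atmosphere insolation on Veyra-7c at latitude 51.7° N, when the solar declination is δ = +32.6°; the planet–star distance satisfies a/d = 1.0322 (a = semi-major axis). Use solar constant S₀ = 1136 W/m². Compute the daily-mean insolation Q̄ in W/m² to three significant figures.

cos H₀ = −tan(+51.7°) tan(+32.600°) = -0.8098, H₀ = 2.5146 rad.
Bracket: H₀ sin φ sin δ + cos φ cos δ sin H₀ = 2.5146×0.78478×0.53877 + 0.61978×0.84245×0.58673 = 1.063213 + 0.306351 = 1.369564.
Inverse-square distance factor (a/d)² = 1.0322² = 1.065437.
Q̄ = (S₀/π) × 1.065437 × [bracket] = (1136/π) × 1.065437 × 1.369564 = 527.6 W/m².

Q̄ ≈ 528 W/m²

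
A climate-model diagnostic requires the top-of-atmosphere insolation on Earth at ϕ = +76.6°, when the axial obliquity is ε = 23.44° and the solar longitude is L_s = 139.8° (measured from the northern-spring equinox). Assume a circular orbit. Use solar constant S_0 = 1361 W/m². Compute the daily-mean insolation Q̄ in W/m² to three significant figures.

Q̄ ≈ 340 W/m²

Solar declination: sin δ = sin ε · sin L_s = sin 23.44° × sin 139.8° = 0.25676, so δ = +14.878°.
cos h₀ = −tan(+76.6°) tan(+14.878°) = -1.1151 ≤ −1 ⇒ polar day, h₀ = π.
Bracket: h₀ sin ϕ sin δ + cos ϕ cos δ sin h₀ = 3.1416×0.97278×0.25676 + 0.23175×0.96648×0.00000 = 0.784681 + 0.000000 = 0.784681.
Q̄ = (S_0/π) × [bracket] = (1361/π) × 0.784681 = 339.9 W/m².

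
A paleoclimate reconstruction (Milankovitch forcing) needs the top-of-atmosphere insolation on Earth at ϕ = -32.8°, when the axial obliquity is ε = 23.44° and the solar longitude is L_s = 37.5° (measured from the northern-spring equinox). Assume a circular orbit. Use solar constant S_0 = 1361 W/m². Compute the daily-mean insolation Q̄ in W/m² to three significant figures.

Solar declination: sin δ = sin ε · sin L_s = sin 23.44° × sin 37.5° = 0.24216, so δ = +14.014°.
cos h₀ = −tan(-32.8°) tan(+14.014°) = 0.1608, h₀ = 1.4092 rad.
Bracket: h₀ sin ϕ sin δ + cos ϕ cos δ sin h₀ = 1.4092×-0.54171×0.24216 + 0.84057×0.97024×0.98698 = -0.184860 + 0.804936 = 0.620076.
Q̄ = (S_0/π) × [bracket] = (1361/π) × 0.620076 = 268.6 W/m².

Q̄ ≈ 269 W/m²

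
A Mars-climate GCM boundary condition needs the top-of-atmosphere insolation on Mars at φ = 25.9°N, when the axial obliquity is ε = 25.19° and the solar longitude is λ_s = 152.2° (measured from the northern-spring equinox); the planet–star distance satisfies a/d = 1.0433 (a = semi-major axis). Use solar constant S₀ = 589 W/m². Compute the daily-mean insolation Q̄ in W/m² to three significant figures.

Q̄ ≈ 209 W/m²

Solar declination: sin δ = sin ε · sin λ_s = sin 25.19° × sin 152.2° = 0.19850, so δ = +11.449°.
cos H₀ = −tan(+25.9°) tan(+11.449°) = -0.0983, H₀ = 1.6693 rad.
Bracket: H₀ sin φ sin δ + cos φ cos δ sin H₀ = 1.6693×0.43680×0.19850 + 0.89956×0.98010×0.99515 = 0.144736 + 0.877383 = 1.022119.
Inverse-square distance factor (a/d)² = 1.0433² = 1.088475.
Q̄ = (S₀/π) × 1.088475 × [bracket] = (589/π) × 1.088475 × 1.022119 = 208.6 W/m².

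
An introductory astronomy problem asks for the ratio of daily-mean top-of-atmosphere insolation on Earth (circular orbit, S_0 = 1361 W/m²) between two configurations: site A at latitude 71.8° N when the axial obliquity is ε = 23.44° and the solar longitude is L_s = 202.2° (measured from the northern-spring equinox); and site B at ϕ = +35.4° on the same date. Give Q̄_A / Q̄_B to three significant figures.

— Configuration A (ϕ=+71.8°):
Solar declination: sin δ = sin ε · sin L_s = sin 23.44° × sin 202.2° = -0.15030, so δ = -8.644°.
cos h₀ = −tan(+71.8°) tan(-8.644°) = 0.4624, h₀ = 1.0901 rad.
Bracket: h₀ sin ϕ sin δ + cos ϕ cos δ sin h₀ = 1.0901×0.94997×-0.15030 + 0.31233×0.98864×0.88667 = -0.155645 + 0.273788 = 0.118143.
Q̄ = (S_0/π) × [bracket] = (1361/π) × 0.118143 = 51.182 W/m².
— Configuration B (ϕ=+35.4°):
cos h₀ = −tan(+35.4°) tan(-8.644°) = 0.1080, h₀ = 1.4625 rad.
Bracket: h₀ sin ϕ sin δ + cos ϕ cos δ sin h₀ = 1.4625×0.57928×-0.15030 + 0.81513×0.98864×0.99415 = -0.127334 + 0.801156 = 0.673822.
Q̄ = (S_0/π) × [bracket] = (1361/π) × 0.673822 = 291.91 W/m².
Ratio Q̄_A / Q̄_B = 51.182 / 291.91 = 0.1753.

Q̄_A / Q̄_B ≈ 0.175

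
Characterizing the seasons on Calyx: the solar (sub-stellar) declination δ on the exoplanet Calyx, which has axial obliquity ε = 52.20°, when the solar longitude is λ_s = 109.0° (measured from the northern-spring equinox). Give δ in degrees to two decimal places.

δ = +48.34°

sin δ = sin ε · sin λ_s = sin 52.20° × sin 109.0° = 0.747106.
δ = arcsin(0.747106) = +48.34°.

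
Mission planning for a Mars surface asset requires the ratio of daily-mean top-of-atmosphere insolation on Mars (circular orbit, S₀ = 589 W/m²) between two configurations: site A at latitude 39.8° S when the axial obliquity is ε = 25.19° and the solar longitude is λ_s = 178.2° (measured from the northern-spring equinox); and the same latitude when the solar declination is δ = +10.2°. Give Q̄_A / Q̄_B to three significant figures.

Q̄_A / Q̄_B ≈ 1.29

— Configuration A (φ=-39.8°):
Solar declination: sin δ = sin ε · sin λ_s = sin 25.19° × sin 178.2° = 0.01337, so δ = +0.766°.
cos H₀ = −tan(-39.8°) tan(+0.766°) = 0.0111, H₀ = 1.5597 rad.
Bracket: H₀ sin φ sin δ + cos φ cos δ sin H₀ = 1.5597×-0.64011×0.01337 + 0.76828×0.99991×0.99994 = -0.013348 + 0.768165 = 0.754817.
Q̄ = (S₀/π) × [bracket] = (589/π) × 0.754817 = 141.52 W/m².
— Configuration B (φ=-39.8°):
cos H₀ = −tan(-39.8°) tan(+10.200°) = 0.1499, H₀ = 1.4203 rad.
Bracket: H₀ sin φ sin δ + cos φ cos δ sin H₀ = 1.4203×-0.64011×0.17708 + 0.76828×0.98420×0.98870 = -0.160992 + 0.747597 = 0.586605.
Q̄ = (S₀/π) × [bracket] = (589/π) × 0.586605 = 109.98 W/m².
Ratio Q̄_A / Q̄_B = 141.52 / 109.98 = 1.287.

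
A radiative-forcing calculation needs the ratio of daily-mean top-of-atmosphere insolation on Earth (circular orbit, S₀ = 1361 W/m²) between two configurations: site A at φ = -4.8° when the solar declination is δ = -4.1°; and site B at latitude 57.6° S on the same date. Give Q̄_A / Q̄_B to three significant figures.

Q̄_A / Q̄_B ≈ 1.59

— Configuration A (φ=-4.8°):
cos H₀ = −tan(-4.8°) tan(-4.100°) = -0.0060, H₀ = 1.5768 rad.
Bracket: H₀ sin φ sin δ + cos φ cos δ sin H₀ = 1.5768×-0.08368×-0.07150 + 0.99649×0.99744×0.99998 = 0.009434 + 0.993919 = 1.003353.
Q̄ = (S₀/π) × [bracket] = (1361/π) × 1.003353 = 434.67 W/m².
— Configuration B (φ=-57.6°):
cos H₀ = −tan(-57.6°) tan(-4.100°) = -0.1130, H₀ = 1.6840 rad.
Bracket: H₀ sin φ sin δ + cos φ cos δ sin H₀ = 1.6840×-0.84433×-0.07150 + 0.53583×0.99744×0.99360 = 0.101662 + 0.531038 = 0.632700.
Q̄ = (S₀/π) × [bracket] = (1361/π) × 0.632700 = 274.10 W/m².
Ratio Q̄_A / Q̄_B = 434.67 / 274.10 = 1.586.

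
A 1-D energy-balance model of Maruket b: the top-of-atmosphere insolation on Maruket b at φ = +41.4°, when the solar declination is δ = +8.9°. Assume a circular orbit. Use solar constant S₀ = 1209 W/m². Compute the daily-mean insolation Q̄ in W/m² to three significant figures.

cos H₀ = −tan(+41.4°) tan(+8.900°) = -0.1381, H₀ = 1.7093 rad.
Bracket: H₀ sin φ sin δ + cos φ cos δ sin H₀ = 1.7093×0.66131×0.15471 + 0.75011×0.98796×0.99042 = 0.174881 + 0.733979 = 0.908860.
Q̄ = (S₀/π) × [bracket] = (1209/π) × 0.908860 = 349.8 W/m².

Q̄ ≈ 350 W/m²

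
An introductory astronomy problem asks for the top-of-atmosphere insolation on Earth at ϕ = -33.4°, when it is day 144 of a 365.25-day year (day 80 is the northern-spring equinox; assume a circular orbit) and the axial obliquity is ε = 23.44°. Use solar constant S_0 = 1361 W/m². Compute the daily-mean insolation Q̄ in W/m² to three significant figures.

Solar longitude: L_s = 360° × (144 − 80)/365.25 = 63.080°.
sin δ = sin 23.44° × sin 63.080° = 0.35468, so δ = +20.774°.
cos h₀ = −tan(-33.4°) tan(+20.774°) = 0.2501, h₀ = 1.3180 rad.
Bracket: h₀ sin ϕ sin δ + cos ϕ cos δ sin h₀ = 1.3180×-0.55048×0.35468 + 0.83485×0.93499×0.96821 = -0.257332 + 0.755762 = 0.498430.
Q̄ = (S_0/π) × [bracket] = (1361/π) × 0.498430 = 215.9 W/m².

Q̄ ≈ 216 W/m²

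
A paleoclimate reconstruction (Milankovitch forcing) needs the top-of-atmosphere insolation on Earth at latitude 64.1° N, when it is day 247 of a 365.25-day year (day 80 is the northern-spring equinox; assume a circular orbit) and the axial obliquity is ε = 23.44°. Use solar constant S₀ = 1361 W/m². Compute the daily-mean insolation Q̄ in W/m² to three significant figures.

Q̄ ≈ 257 W/m²

Solar longitude: λ_s = 360° × (247 − 80)/365.25 = 164.600°.
sin δ = sin 23.44° × sin 164.600° = 0.10564, so δ = +6.064°.
cos H₀ = −tan(+64.1°) tan(+6.064°) = -0.2188, H₀ = 1.7914 rad.
Bracket: H₀ sin φ sin δ + cos φ cos δ sin H₀ = 1.7914×0.89956×0.10564 + 0.43680×0.99440×0.97577 = 0.170236 + 0.423830 = 0.594066.
Q̄ = (S₀/π) × [bracket] = (1361/π) × 0.594066 = 257.4 W/m².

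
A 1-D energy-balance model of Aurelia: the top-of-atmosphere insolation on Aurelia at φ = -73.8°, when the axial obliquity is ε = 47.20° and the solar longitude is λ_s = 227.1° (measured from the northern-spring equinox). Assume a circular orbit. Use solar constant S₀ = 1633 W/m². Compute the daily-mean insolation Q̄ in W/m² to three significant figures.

Solar declination: sin δ = sin ε · sin λ_s = sin 47.20° × sin 227.1° = -0.53749, so δ = -32.513°.
cos H₀ = −tan(-73.8°) tan(-32.513°) = -2.1939 ≤ −1 ⇒ polar day, H₀ = π.
Bracket: H₀ sin φ sin δ + cos φ cos δ sin H₀ = 3.1416×-0.96029×-0.53749 + 0.27899×0.84327×0.00000 = 1.621525 + 0.000000 = 1.621525.
Q̄ = (S₀/π) × [bracket] = (1633/π) × 1.621525 = 842.9 W/m².

Q̄ ≈ 843 W/m²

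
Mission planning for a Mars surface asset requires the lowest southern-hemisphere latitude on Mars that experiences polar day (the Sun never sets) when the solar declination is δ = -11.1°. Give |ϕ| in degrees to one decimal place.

|ϕ| = 78.9°

Polar day requires cos h₀ = −tan ϕ tan δ ≤ −1, i.e. tan ϕ tan δ ≥ 1.
The boundary is |tan ϕ| · |tan δ| = 1, so |ϕ| = 90° − |δ| = 90° − 11.1° = 78.9° in the southern hemisphere.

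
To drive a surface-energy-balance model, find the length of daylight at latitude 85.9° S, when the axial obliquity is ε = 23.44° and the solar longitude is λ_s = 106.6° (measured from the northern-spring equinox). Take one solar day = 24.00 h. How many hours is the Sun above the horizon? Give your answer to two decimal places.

0.00 h

Solar declination: sin δ = sin ε · sin λ_s = sin 23.44° × sin 106.6° = 0.38121, so δ = +22.409°.
cos H₀ = −tan φ · tan δ = 5.7525 ≥ 1, so the Sun never rises (polar night) and H₀ = 0.
Daylight = 2H₀/(2π) × 24.00 h = (0.0000/π) × 24.00 = 0.00 h.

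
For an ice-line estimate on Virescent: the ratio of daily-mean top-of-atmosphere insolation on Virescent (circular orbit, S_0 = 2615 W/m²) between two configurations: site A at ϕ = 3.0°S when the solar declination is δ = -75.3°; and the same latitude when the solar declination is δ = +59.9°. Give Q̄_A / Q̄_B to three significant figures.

— Configuration A (ϕ=-3.0°):
cos h₀ = −tan(-3.0°) tan(-75.300°) = -0.1998, h₀ = 1.7719 rad.
Bracket: h₀ sin ϕ sin δ + cos ϕ cos δ sin h₀ = 1.7719×-0.05234×-0.96727 + 0.99863×0.25376×0.97984 = 0.089706 + 0.248304 = 0.338010.
Q̄ = (S_0/π) × [bracket] = (2615/π) × 0.338010 = 281.35 W/m².
— Configuration B (ϕ=-3.0°):
cos h₀ = −tan(-3.0°) tan(+59.900°) = 0.0904, h₀ = 1.4803 rad.
Bracket: h₀ sin ϕ sin δ + cos ϕ cos δ sin h₀ = 1.4803×-0.05234×0.86515 + 0.99863×0.50151×0.99590 = -0.067031 + 0.498770 = 0.431739.
Q̄ = (S_0/π) × [bracket] = (2615/π) × 0.431739 = 359.37 W/m².
Ratio Q̄_A / Q̄_B = 281.35 / 359.37 = 0.7829.

Q̄_A / Q̄_B ≈ 0.783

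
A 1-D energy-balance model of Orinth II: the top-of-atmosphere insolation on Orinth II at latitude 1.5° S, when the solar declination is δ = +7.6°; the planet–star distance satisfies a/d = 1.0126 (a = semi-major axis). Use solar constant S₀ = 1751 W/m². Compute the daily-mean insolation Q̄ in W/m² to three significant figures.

Q̄ ≈ 563 W/m²

cos H₀ = −tan(-1.5°) tan(+7.600°) = 0.0035, H₀ = 1.5673 rad.
Bracket: H₀ sin φ sin δ + cos φ cos δ sin H₀ = 1.5673×-0.02618×0.13226 + 0.99966×0.99122×0.99999 = -0.005427 + 0.990873 = 0.985446.
Inverse-square distance factor (a/d)² = 1.0126² = 1.025359.
Q̄ = (S₀/π) × 1.025359 × [bracket] = (1751/π) × 1.025359 × 0.985446 = 563.2 W/m².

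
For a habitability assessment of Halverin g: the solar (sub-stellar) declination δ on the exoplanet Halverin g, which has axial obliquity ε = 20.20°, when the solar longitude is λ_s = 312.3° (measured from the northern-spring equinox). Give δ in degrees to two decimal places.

sin δ = sin ε · sin λ_s = sin 20.20° × sin 312.3° = -0.255393.
δ = arcsin(-0.255393) = -14.80°.

δ = -14.80°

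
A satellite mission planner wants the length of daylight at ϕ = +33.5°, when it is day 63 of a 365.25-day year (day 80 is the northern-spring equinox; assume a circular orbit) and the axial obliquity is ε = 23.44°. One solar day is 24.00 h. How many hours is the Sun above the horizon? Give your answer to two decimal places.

Solar longitude: L_s = 360° × (63 − 80)/365.25 = -16.756°, i.e. -16.756° + 360° = 343.244°.
sin δ = sin 23.44° × sin 343.244° = -0.11468, so δ = -6.585°.
cos h₀ = −tan ϕ · tan δ = −tan(+33.5°) × tan(-6.585°) = 0.0764, so h₀ = 1.4943 rad = 85.62°.
Daylight = 2h₀/(2π) × 24.00 h = (1.4943/π) × 24.00 = 11.42 h.

11.42 h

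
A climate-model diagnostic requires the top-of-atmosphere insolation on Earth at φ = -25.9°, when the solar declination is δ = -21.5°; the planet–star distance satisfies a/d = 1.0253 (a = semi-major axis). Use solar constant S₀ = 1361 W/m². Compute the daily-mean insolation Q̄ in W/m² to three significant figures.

Q̄ ≈ 503 W/m²

cos H₀ = −tan(-25.9°) tan(-21.500°) = -0.1913, H₀ = 1.7633 rad.
Bracket: H₀ sin φ sin δ + cos φ cos δ sin H₀ = 1.7633×-0.43680×-0.36650 + 0.89956×0.93042×0.98154 = 0.282282 + 0.821518 = 1.103800.
Inverse-square distance factor (a/d)² = 1.0253² = 1.051240.
Q̄ = (S₀/π) × 1.051240 × [bracket] = (1361/π) × 1.051240 × 1.103800 = 502.7 W/m².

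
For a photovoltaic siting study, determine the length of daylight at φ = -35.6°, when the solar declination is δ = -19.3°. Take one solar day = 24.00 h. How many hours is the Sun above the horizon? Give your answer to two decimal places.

13.94 h

cos H₀ = −tan φ · tan δ = −tan(-35.6°) × tan(-19.300°) = -0.2507, so H₀ = 1.8242 rad = 104.52°.
Daylight = 2H₀/(2π) × 24.00 h = (1.8242/π) × 24.00 = 13.94 h.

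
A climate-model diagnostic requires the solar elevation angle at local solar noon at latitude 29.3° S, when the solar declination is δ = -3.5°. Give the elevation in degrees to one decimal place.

64.2°

At local noon the hour angle is zero, so the zenith angle equals |φ − δ| = |-29.3° − (-3.500°)| = 25.800°.
Elevation = 90° − 25.800° = 64.2°.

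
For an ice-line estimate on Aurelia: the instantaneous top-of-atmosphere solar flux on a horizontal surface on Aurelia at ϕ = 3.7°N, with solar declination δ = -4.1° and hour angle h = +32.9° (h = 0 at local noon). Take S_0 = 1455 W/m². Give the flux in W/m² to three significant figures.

1.21e+03 W/m²

cos θ_z = sin ϕ sin δ + cos ϕ cos δ cos h = -0.004614 + 0.835725 = 0.831111.
Flux = S_0 · cos θ_z = 1455 × 0.831111 = 1209 W/m².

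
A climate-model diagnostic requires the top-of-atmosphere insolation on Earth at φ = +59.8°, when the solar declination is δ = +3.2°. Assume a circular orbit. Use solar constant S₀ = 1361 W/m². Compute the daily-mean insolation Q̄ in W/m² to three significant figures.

Q̄ ≈ 251 W/m²

cos H₀ = −tan(+59.8°) tan(+3.200°) = -0.0961, H₀ = 1.6670 rad.
Bracket: H₀ sin φ sin δ + cos φ cos δ sin H₀ = 1.6670×0.86427×0.05582 + 0.50302×0.99844×0.99538 = 0.080422 + 0.499915 = 0.580337.
Q̄ = (S₀/π) × [bracket] = (1361/π) × 0.580337 = 251.4 W/m².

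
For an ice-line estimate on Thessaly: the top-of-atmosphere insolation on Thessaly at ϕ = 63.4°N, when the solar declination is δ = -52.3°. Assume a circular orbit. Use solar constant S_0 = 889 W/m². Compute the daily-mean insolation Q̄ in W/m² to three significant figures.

cos h₀ = −tan(+63.4°) tan(-52.300°) = 2.5838 ≥ 1 ⇒ polar night, h₀ = 0 and Q̄ = 0.

Q̄ ≈ 0.00 W/m²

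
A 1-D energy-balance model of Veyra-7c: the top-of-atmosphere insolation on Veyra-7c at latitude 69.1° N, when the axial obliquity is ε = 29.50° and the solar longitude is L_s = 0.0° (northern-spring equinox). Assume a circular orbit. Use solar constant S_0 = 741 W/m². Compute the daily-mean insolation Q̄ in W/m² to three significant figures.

Solar declination: sin δ = sin ε · sin L_s = sin 29.50° × sin 0.0° = 0.00000, so δ = +0.000°.
cos h₀ = −tan(+69.1°) tan(+0.000°) = -0.0000, h₀ = 1.5708 rad.
Bracket: h₀ sin ϕ sin δ + cos ϕ cos δ sin h₀ = 1.5708×0.93420×0.00000 + 0.35674×1.00000×1.00000 = 0.000000 + 0.356740 = 0.356740.
Q̄ = (S_0/π) × [bracket] = (741/π) × 0.356740 = 84.14 W/m².

Q̄ ≈ 84.1 W/m²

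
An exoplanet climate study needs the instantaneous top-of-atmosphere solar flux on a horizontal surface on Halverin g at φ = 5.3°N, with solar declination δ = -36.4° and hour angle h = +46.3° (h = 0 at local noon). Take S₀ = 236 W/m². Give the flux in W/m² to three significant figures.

cos θ_z = sin φ sin δ + cos φ cos δ cos h = -0.054814 + 0.553710 = 0.498896.
Flux = S₀ · cos θ_z = 236 × 0.498896 = 117.7 W/m².

118 W/m²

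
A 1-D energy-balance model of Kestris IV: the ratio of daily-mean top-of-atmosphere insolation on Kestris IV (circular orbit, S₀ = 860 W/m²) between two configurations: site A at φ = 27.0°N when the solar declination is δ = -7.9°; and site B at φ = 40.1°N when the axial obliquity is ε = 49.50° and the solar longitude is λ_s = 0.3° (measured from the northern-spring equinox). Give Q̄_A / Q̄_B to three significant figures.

Q̄_A / Q̄_B ≈ 1.02

— Configuration A (φ=+27.0°):
cos H₀ = −tan(+27.0°) tan(-7.900°) = 0.0707, H₀ = 1.5000 rad.
Bracket: H₀ sin φ sin δ + cos φ cos δ sin H₀ = 1.5000×0.45399×-0.13744 + 0.89101×0.99051×0.99750 = -0.093595 + 0.880348 = 0.786753.
Q̄ = (S₀/π) × [bracket] = (860/π) × 0.786753 = 215.37 W/m².
— Configuration B (φ=+40.1°):
Solar declination: sin δ = sin ε · sin λ_s = sin 49.50° × sin 0.3° = 0.00398, so δ = +0.228°.
cos H₀ = −tan(+40.1°) tan(+0.228°) = -0.0034, H₀ = 1.5741 rad.
Bracket: H₀ sin φ sin δ + cos φ cos δ sin H₀ = 1.5741×0.64412×0.00398 + 0.76492×0.99999×0.99999 = 0.004035 + 0.764905 = 0.768940.
Q̄ = (S₀/π) × [bracket] = (860/π) × 0.768940 = 210.49 W/m².
Ratio Q̄_A / Q̄_B = 215.37 / 210.49 = 1.023.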